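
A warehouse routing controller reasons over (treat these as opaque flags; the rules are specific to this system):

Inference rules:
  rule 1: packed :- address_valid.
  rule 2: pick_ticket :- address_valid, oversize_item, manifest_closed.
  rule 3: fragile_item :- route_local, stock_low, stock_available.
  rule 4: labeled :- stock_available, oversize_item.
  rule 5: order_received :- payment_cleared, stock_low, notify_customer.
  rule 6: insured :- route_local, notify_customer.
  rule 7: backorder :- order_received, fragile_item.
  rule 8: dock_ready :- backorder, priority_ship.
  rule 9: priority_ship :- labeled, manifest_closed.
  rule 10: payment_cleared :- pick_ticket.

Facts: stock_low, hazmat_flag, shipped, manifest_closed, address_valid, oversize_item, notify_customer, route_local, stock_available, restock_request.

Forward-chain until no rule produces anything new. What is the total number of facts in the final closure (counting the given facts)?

Round 1: rule 1 [packed :- address_valid.]; rule 2 [pick_ticket :- address_valid, oversize_item, manifest_closed.]; rule 3 [fragile_item :- route_local, stock_low, stock_available.]; rule 4 [labeled :- stock_available, oversize_item.]; rule 6 [insured :- route_local, notify_customer.]. New: packed, pick_ticket, fragile_item, labeled, insured.
Round 2: rule 9 [priority_ship :- labeled, manifest_closed.]; rule 10 [payment_cleared :- pick_ticket.]. New: priority_ship, payment_cleared.
Round 3: rule 5 [order_received :- payment_cleared, stock_low, notify_customer.]. New: order_received.
Round 4: rule 7 [backorder :- order_received, fragile_item.]. New: backorder.
Round 5: rule 8 [dock_ready :- backorder, priority_ship.]. New: dock_ready.
Closure: {address_valid, backorder, dock_ready, fragile_item, hazmat_flag, insured, labeled, manifest_closed, notify_customer, order_received, oversize_item, packed, payment_cleared, pick_ticket, priority_ship, restock_request, route_local, shipped, stock_available, stock_low} — 20 facts.

20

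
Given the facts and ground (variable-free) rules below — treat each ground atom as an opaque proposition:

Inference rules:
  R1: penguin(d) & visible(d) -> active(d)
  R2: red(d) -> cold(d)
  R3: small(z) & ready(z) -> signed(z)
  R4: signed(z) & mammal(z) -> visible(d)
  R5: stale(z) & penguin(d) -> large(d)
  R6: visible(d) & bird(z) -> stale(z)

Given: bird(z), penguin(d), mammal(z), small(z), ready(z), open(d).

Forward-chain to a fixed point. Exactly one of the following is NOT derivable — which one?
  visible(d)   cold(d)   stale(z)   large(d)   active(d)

cold(d)

Round 1: R3 [small(z) & ready(z) -> signed(z)]. New: signed(z).
Round 2: R4 [signed(z) & mammal(z) -> visible(d)]. New: visible(d).
Round 3: R1 [penguin(d) & visible(d) -> active(d)]; R6 [visible(d) & bird(z) -> stale(z)]. New: active(d), stale(z).
Round 4: R5 [stale(z) & penguin(d) -> large(d)]. New: large(d).
Derived: visible(d) (round 2), large(d) (round 4), active(d) (round 3), stale(z) (round 3). cold(d) never appears in any round.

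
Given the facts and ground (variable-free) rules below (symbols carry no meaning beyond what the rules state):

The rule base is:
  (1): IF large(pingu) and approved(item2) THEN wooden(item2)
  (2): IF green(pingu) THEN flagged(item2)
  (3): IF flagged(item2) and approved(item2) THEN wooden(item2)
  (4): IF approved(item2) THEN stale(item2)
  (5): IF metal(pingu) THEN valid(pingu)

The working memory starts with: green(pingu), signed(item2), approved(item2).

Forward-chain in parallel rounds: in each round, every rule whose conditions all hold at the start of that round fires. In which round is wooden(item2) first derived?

Round 1 — (2), (4), derive flagged(item2), stale(item2).
Round 2 — (3), derive wooden(item2).
wooden(item2) first appears in round 2.

2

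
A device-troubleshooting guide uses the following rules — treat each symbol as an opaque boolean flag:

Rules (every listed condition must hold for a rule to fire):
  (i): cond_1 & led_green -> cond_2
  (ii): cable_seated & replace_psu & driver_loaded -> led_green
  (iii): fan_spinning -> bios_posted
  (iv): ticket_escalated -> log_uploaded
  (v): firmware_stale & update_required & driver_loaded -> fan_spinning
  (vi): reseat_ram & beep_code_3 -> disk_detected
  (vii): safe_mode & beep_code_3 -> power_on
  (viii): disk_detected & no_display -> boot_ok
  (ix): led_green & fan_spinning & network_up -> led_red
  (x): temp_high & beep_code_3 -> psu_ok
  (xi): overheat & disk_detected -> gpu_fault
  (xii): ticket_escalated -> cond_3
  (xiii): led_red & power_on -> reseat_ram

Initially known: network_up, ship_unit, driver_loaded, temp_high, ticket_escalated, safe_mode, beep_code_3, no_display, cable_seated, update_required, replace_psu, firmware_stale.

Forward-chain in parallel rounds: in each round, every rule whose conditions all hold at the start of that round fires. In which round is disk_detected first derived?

4

Round 1 — (ii), (iv), (v), (vii), (x), (xii), derive led_green, log_uploaded, fan_spinning, power_on, psu_ok, cond_3.
Round 2 — (iii), (ix), derive bios_posted, led_red.
Round 3 — (xiii), derive reseat_ram.
Round 4 — (vi), derive disk_detected.
disk_detected first appears in round 4.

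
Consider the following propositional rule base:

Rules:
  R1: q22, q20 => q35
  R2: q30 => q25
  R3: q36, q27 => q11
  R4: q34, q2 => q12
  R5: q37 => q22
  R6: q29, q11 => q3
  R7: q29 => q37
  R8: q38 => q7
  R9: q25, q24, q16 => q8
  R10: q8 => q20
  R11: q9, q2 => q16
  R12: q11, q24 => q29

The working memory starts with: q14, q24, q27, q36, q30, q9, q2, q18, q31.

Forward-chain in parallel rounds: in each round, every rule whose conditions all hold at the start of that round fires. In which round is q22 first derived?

Round 1 fires R2, R3, R11, giving q25, q11, q16.
Round 2 fires R9, R12, giving q8, q29.
Round 3 fires R6, R7, R10, giving q3, q37, q20.
Round 4 fires R5, giving q22.
q22 first appears in round 4.

4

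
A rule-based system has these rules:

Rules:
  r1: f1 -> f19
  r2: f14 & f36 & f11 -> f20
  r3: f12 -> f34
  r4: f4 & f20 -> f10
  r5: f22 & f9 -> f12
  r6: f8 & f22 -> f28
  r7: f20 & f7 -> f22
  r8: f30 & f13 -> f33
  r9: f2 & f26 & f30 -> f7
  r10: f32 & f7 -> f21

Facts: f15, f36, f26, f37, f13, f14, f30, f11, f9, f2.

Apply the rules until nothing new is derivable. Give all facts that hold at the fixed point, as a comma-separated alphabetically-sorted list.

f11, f12, f13, f14, f15, f2, f20, f22, f26, f30, f33, f34, f36, f37, f7, f9

Round 1: r2 [f14 & f36 & f11 -> f20]; r8 [f30 & f13 -> f33]; r9 [f2 & f26 & f30 -> f7]. New: f20, f33, f7.
Round 2: r7 [f20 & f7 -> f22]. New: f22.
Round 3: r5 [f22 & f9 -> f12]. New: f12.
Round 4: r3 [f12 -> f34]. New: f34.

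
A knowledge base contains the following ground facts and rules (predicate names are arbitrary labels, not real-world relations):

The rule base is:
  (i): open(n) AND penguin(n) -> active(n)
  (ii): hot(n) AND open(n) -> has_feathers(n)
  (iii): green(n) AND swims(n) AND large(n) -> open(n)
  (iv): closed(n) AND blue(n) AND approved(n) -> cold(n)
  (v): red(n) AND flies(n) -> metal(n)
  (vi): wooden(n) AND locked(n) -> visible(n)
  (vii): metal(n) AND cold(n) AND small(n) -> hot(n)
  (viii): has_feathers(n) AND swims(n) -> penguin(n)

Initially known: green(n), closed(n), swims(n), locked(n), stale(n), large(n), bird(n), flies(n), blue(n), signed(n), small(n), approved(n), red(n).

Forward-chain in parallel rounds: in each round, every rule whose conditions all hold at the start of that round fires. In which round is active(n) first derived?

[1] (iii) [green(n) AND swims(n) AND large(n) -> open(n)]; (iv) [closed(n) AND blue(n) AND approved(n) -> cold(n)]; (v) [red(n) AND flies(n) -> metal(n)]. ⇒ new: open(n), cold(n), metal(n).
[2] (vii) [metal(n) AND cold(n) AND small(n) -> hot(n)]. ⇒ new: hot(n).
[3] (ii) [hot(n) AND open(n) -> has_feathers(n)]. ⇒ new: has_feathers(n).
[4] (viii) [has_feathers(n) AND swims(n) -> penguin(n)]. ⇒ new: penguin(n).
[5] (i) [open(n) AND penguin(n) -> active(n)]. ⇒ new: active(n).
active(n) first appears in round 5.

5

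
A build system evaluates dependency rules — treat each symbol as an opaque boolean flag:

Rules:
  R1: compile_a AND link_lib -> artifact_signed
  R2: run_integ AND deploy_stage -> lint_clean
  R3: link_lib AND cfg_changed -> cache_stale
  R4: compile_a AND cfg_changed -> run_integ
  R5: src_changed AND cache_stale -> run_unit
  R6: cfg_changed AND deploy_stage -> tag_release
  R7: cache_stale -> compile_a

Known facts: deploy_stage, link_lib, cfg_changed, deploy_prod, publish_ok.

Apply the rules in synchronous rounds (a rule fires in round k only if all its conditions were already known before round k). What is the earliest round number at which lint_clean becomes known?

Round 1: R3 [link_lib AND cfg_changed -> cache_stale]; R6 [cfg_changed AND deploy_stage -> tag_release]. New: cache_stale, tag_release.
Round 2: R7 [cache_stale -> compile_a]. New: compile_a.
Round 3: R1 [compile_a AND link_lib -> artifact_signed]; R4 [compile_a AND cfg_changed -> run_integ]. New: artifact_signed, run_integ.
Round 4: R2 [run_integ AND deploy_stage -> lint_clean]. New: lint_clean.
lint_clean first appears in round 4.

4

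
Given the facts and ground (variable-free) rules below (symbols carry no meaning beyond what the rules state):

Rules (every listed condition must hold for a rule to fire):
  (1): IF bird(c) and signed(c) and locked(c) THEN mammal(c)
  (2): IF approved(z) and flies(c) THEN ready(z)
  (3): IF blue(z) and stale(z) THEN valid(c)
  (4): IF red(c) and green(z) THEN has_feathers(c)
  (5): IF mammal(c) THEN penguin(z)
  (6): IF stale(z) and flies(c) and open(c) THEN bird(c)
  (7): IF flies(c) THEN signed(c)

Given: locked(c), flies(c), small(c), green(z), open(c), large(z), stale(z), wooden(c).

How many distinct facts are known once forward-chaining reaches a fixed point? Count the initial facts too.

[1] (6) [IF stale(z) and flies(c) and open(c) THEN bird(c)]; (7) [IF flies(c) THEN signed(c)]. ⇒ new: bird(c), signed(c).
[2] (1) [IF bird(c) and signed(c) and locked(c) THEN mammal(c)]. ⇒ new: mammal(c).
[3] (5) [IF mammal(c) THEN penguin(z)]. ⇒ new: penguin(z).
Closure: {bird(c), flies(c), green(z), large(z), locked(c), mammal(c), open(c), penguin(z), signed(c), small(c), stale(z), wooden(c)} — 12 facts.

12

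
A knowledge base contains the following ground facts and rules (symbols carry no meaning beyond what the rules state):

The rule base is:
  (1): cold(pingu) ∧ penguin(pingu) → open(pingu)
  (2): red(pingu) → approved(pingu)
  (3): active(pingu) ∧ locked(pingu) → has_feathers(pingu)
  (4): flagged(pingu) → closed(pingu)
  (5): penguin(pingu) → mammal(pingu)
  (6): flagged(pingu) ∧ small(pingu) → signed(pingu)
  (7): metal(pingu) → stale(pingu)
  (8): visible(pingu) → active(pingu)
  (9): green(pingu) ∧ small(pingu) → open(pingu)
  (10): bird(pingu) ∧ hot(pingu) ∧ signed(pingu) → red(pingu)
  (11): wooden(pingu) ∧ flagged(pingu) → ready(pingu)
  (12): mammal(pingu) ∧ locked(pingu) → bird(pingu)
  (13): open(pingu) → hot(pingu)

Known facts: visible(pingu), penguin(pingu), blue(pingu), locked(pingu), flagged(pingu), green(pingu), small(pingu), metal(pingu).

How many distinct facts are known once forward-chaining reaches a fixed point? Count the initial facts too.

[1] (4) [flagged(pingu) → closed(pingu)]; (5) [penguin(pingu) → mammal(pingu)]; (6) [flagged(pingu) ∧ small(pingu) → signed(pingu)]; (7) [metal(pingu) → stale(pingu)]; (8) [visible(pingu) → active(pingu)]; (9) [green(pingu) ∧ small(pingu) → open(pingu)]. ⇒ new: closed(pingu), mammal(pingu), signed(pingu), stale(pingu), active(pingu), open(pingu).
[2] (3) [active(pingu) ∧ locked(pingu) → has_feathers(pingu)]; (12) [mammal(pingu) ∧ locked(pingu) → bird(pingu)]; (13) [open(pingu) → hot(pingu)]. ⇒ new: has_feathers(pingu), bird(pingu), hot(pingu).
[3] (10) [bird(pingu) ∧ hot(pingu) ∧ signed(pingu) → red(pingu)]. ⇒ new: red(pingu).
[4] (2) [red(pingu) → approved(pingu)]. ⇒ new: approved(pingu).
Closure: {active(pingu), approved(pingu), bird(pingu), blue(pingu), closed(pingu), flagged(pingu), green(pingu), has_feathers(pingu), hot(pingu), locked(pingu), mammal(pingu), metal(pingu), open(pingu), penguin(pingu), red(pingu), signed(pingu), small(pingu), stale(pingu), visible(pingu)} — 19 facts.

19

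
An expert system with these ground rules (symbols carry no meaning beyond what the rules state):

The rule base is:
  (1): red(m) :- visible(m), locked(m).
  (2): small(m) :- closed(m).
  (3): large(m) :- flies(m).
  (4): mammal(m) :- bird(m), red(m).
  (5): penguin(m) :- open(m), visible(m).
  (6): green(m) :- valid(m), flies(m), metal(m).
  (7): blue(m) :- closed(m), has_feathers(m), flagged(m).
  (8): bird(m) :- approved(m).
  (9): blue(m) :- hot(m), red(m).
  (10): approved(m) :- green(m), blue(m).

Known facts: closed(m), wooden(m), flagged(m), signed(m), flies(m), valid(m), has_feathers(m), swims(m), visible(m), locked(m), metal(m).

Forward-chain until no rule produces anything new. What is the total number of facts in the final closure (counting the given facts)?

19

Round 1 fires (1), (2), (3), (6), (7), giving red(m), small(m), large(m), green(m), blue(m).
Round 2 fires (10), giving approved(m).
Round 3 fires (8), giving bird(m).
Round 4 fires (4), giving mammal(m).
Closure: {approved(m), bird(m), blue(m), closed(m), flagged(m), flies(m), green(m), has_feathers(m), large(m), locked(m), mammal(m), metal(m), red(m), signed(m), small(m), swims(m), valid(m), visible(m), wooden(m)} — 19 facts.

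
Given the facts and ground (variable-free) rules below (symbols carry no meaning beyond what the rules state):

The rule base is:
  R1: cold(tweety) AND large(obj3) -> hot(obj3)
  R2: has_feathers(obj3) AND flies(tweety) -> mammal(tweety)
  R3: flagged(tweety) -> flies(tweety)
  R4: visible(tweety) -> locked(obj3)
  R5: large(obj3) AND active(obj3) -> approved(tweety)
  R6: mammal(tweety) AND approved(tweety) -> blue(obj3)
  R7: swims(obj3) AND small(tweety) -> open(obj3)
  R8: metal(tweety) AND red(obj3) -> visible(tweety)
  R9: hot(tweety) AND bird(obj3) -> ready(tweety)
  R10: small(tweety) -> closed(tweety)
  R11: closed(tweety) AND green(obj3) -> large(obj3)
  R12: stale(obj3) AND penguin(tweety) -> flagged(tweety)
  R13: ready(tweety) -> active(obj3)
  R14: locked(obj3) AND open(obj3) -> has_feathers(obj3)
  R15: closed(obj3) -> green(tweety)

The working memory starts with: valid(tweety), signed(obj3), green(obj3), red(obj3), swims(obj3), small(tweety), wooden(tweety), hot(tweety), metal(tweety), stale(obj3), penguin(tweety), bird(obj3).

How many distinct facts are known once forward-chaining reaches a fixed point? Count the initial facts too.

25

Round 1: R7 [swims(obj3) AND small(tweety) -> open(obj3)]; R8 [metal(tweety) AND red(obj3) -> visible(tweety)]; R9 [hot(tweety) AND bird(obj3) -> ready(tweety)]; R10 [small(tweety) -> closed(tweety)]; R12 [stale(obj3) AND penguin(tweety) -> flagged(tweety)]. New: open(obj3), visible(tweety), ready(tweety), closed(tweety), flagged(tweety).
Round 2: R3 [flagged(tweety) -> flies(tweety)]; R4 [visible(tweety) -> locked(obj3)]; R11 [closed(tweety) AND green(obj3) -> large(obj3)]; R13 [ready(tweety) -> active(obj3)]. New: flies(tweety), locked(obj3), large(obj3), active(obj3).
Round 3: R5 [large(obj3) AND active(obj3) -> approved(tweety)]; R14 [locked(obj3) AND open(obj3) -> has_feathers(obj3)]. New: approved(tweety), has_feathers(obj3).
Round 4: R2 [has_feathers(obj3) AND flies(tweety) -> mammal(tweety)]. New: mammal(tweety).
Round 5: R6 [mammal(tweety) AND approved(tweety) -> blue(obj3)]. New: blue(obj3).
Closure: {active(obj3), approved(tweety), bird(obj3), blue(obj3), closed(tweety), flagged(tweety), flies(tweety), green(obj3), has_feathers(obj3), hot(tweety), large(obj3), locked(obj3), mammal(tweety), metal(tweety), open(obj3), penguin(tweety), ready(tweety), red(obj3), signed(obj3), small(tweety), stale(obj3), swims(obj3), valid(tweety), visible(tweety), wooden(tweety)} — 25 facts.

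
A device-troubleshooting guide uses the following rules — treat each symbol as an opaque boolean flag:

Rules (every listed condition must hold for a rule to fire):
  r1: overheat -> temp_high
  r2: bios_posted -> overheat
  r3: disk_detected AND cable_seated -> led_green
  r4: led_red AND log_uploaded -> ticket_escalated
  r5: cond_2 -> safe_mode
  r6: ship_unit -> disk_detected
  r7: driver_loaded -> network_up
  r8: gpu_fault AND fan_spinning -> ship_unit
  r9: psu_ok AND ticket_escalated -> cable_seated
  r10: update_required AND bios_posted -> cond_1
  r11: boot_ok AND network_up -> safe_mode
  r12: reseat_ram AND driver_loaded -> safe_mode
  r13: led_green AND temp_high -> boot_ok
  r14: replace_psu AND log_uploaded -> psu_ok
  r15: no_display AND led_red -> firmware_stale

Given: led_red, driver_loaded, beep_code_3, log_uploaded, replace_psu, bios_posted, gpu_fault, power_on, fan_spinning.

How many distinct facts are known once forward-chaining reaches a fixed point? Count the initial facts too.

Round 1 — r2, r4, r7, r8, r14, derive overheat, ticket_escalated, network_up, ship_unit, psu_ok.
Round 2 — r1, r6, r9, derive temp_high, disk_detected, cable_seated.
Round 3 — r3, derive led_green.
Round 4 — r13, derive boot_ok.
Round 5 — r11, derive safe_mode.
Closure: {beep_code_3, bios_posted, boot_ok, cable_seated, disk_detected, driver_loaded, fan_spinning, gpu_fault, led_green, led_red, log_uploaded, network_up, overheat, power_on, psu_ok, replace_psu, safe_mode, ship_unit, temp_high, ticket_escalated} — 20 facts.

20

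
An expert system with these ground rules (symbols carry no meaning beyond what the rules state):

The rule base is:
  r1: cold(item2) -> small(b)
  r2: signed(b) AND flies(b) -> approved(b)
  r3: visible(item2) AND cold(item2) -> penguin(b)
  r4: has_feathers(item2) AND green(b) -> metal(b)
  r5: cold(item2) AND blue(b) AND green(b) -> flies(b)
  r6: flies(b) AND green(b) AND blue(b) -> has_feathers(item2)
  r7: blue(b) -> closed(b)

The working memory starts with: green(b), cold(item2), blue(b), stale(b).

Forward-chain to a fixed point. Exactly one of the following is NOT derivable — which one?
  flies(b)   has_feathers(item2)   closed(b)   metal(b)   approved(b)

approved(b)

[1] r1 [cold(item2) -> small(b)]; r5 [cold(item2) AND blue(b) AND green(b) -> flies(b)]; r7 [blue(b) -> closed(b)]. ⇒ new: small(b), flies(b), closed(b).
[2] r6 [flies(b) AND green(b) AND blue(b) -> has_feathers(item2)]. ⇒ new: has_feathers(item2).
[3] r4 [has_feathers(item2) AND green(b) -> metal(b)]. ⇒ new: metal(b).
Derived: flies(b) (round 1), has_feathers(item2) (round 2), closed(b) (round 1), metal(b) (round 3). approved(b) never appears in any round.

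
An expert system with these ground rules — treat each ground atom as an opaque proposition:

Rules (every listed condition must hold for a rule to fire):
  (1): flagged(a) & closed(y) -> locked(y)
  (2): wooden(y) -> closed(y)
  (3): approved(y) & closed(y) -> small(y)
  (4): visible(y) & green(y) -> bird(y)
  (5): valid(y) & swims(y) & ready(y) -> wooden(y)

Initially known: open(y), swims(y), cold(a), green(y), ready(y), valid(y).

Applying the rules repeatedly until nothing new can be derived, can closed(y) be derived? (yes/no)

yes

Round 1 — (5), derive wooden(y).
Round 2 — (2), derive closed(y).
closed(y) appears in round 2, so it is derivable.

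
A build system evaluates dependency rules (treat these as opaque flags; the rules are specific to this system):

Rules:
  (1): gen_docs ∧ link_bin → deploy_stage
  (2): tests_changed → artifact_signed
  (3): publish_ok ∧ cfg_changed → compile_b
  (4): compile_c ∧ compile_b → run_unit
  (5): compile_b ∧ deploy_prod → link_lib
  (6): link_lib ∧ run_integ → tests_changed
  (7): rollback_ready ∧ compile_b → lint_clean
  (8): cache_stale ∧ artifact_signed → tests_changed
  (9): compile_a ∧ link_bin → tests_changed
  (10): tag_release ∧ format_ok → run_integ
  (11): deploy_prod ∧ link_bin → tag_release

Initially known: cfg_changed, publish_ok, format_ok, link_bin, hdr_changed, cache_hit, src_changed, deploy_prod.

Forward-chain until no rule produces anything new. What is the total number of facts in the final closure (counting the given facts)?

14

Round 1 — (3), (11), derive compile_b, tag_release.
Round 2 — (5), (10), derive link_lib, run_integ.
Round 3 — (6), derive tests_changed.
Round 4 — (2), derive artifact_signed.
Closure: {artifact_signed, cache_hit, cfg_changed, compile_b, deploy_prod, format_ok, hdr_changed, link_bin, link_lib, publish_ok, run_integ, src_changed, tag_release, tests_changed} — 14 facts.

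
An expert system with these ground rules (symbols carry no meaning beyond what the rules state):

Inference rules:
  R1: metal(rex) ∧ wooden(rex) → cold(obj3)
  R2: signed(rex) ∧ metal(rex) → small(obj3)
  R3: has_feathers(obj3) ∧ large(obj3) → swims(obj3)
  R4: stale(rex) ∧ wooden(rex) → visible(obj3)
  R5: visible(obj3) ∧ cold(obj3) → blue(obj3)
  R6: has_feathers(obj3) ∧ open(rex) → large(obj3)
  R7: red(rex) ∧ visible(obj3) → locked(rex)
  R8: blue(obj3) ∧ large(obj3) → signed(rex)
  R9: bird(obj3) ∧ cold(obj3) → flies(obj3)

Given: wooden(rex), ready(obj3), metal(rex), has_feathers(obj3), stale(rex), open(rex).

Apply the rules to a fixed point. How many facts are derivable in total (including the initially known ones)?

13

Round 1: R1 [metal(rex) ∧ wooden(rex) → cold(obj3)]; R4 [stale(rex) ∧ wooden(rex) → visible(obj3)]; R6 [has_feathers(obj3) ∧ open(rex) → large(obj3)]. New: cold(obj3), visible(obj3), large(obj3).
Round 2: R3 [has_feathers(obj3) ∧ large(obj3) → swims(obj3)]; R5 [visible(obj3) ∧ cold(obj3) → blue(obj3)]. New: swims(obj3), blue(obj3).
Round 3: R8 [blue(obj3) ∧ large(obj3) → signed(rex)]. New: signed(rex).
Round 4: R2 [signed(rex) ∧ metal(rex) → small(obj3)]. New: small(obj3).
Closure: {blue(obj3), cold(obj3), has_feathers(obj3), large(obj3), metal(rex), open(rex), ready(obj3), signed(rex), small(obj3), stale(rex), swims(obj3), visible(obj3), wooden(rex)} — 13 facts.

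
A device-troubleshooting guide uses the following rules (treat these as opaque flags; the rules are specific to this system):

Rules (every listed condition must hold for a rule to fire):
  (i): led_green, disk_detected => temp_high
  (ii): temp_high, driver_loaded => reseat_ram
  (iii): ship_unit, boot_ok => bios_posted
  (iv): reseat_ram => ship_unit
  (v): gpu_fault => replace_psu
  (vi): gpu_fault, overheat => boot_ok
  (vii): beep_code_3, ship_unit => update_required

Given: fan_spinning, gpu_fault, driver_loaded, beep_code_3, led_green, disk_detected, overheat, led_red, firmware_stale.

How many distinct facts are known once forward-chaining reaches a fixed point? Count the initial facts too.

Round 1: (i) [led_green, disk_detected => temp_high]; (v) [gpu_fault => replace_psu]; (vi) [gpu_fault, overheat => boot_ok]. New: temp_high, replace_psu, boot_ok.
Round 2: (ii) [temp_high, driver_loaded => reseat_ram]. New: reseat_ram.
Round 3: (iv) [reseat_ram => ship_unit]. New: ship_unit.
Round 4: (iii) [ship_unit, boot_ok => bios_posted]; (vii) [beep_code_3, ship_unit => update_required]. New: bios_posted, update_required.
Closure: {beep_code_3, bios_posted, boot_ok, disk_detected, driver_loaded, fan_spinning, firmware_stale, gpu_fault, led_green, led_red, overheat, replace_psu, reseat_ram, ship_unit, temp_high, update_required} — 16 facts.

16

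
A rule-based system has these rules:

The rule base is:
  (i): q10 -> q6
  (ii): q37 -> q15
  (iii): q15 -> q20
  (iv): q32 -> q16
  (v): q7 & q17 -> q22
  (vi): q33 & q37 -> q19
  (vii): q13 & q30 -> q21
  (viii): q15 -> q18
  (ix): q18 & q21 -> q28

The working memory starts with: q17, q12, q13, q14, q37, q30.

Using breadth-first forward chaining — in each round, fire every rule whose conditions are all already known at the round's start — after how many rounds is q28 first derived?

3

Round 1: (ii) [q37 -> q15]; (vii) [q13 & q30 -> q21]. New: q15, q21.
Round 2: (iii) [q15 -> q20]; (viii) [q15 -> q18]. New: q20, q18.
Round 3: (ix) [q18 & q21 -> q28]. New: q28.
q28 first appears in round 3.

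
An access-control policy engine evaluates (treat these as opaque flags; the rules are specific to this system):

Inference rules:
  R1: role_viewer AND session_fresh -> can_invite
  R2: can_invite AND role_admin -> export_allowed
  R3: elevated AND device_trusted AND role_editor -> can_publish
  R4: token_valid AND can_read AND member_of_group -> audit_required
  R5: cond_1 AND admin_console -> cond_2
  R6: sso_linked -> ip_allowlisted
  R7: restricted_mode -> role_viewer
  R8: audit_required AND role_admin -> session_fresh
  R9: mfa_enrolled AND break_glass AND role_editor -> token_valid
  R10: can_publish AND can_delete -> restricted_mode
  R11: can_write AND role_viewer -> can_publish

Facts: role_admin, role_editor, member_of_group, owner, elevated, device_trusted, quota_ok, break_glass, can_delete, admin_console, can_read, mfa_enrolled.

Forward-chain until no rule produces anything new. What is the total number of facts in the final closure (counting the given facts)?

[1] R3 [elevated AND device_trusted AND role_editor -> can_publish]; R9 [mfa_enrolled AND break_glass AND role_editor -> token_valid]. ⇒ new: can_publish, token_valid.
[2] R4 [token_valid AND can_read AND member_of_group -> audit_required]; R10 [can_publish AND can_delete -> restricted_mode]. ⇒ new: audit_required, restricted_mode.
[3] R7 [restricted_mode -> role_viewer]; R8 [audit_required AND role_admin -> session_fresh]. ⇒ new: role_viewer, session_fresh.
[4] R1 [role_viewer AND session_fresh -> can_invite]. ⇒ new: can_invite.
[5] R2 [can_invite AND role_admin -> export_allowed]. ⇒ new: export_allowed.
Closure: {admin_console, audit_required, break_glass, can_delete, can_invite, can_publish, can_read, device_trusted, elevated, export_allowed, member_of_group, mfa_enrolled, owner, quota_ok, restricted_mode, role_admin, role_editor, role_viewer, session_fresh, token_valid} — 20 facts.

20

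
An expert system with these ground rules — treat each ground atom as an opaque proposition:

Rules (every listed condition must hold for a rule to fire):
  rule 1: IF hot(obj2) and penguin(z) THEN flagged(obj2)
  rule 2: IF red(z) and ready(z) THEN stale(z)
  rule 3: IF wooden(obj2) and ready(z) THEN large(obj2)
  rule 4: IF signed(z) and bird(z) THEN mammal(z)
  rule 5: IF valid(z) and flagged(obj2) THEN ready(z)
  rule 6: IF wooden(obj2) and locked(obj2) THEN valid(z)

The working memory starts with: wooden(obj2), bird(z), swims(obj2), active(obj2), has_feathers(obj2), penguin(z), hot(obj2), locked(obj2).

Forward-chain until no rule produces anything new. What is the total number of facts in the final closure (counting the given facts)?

Round 1 — rule 1, rule 6, derive flagged(obj2), valid(z).
Round 2 — rule 5, derive ready(z).
Round 3 — rule 3, derive large(obj2).
Closure: {active(obj2), bird(z), flagged(obj2), has_feathers(obj2), hot(obj2), large(obj2), locked(obj2), penguin(z), ready(z), swims(obj2), valid(z), wooden(obj2)} — 12 facts.

12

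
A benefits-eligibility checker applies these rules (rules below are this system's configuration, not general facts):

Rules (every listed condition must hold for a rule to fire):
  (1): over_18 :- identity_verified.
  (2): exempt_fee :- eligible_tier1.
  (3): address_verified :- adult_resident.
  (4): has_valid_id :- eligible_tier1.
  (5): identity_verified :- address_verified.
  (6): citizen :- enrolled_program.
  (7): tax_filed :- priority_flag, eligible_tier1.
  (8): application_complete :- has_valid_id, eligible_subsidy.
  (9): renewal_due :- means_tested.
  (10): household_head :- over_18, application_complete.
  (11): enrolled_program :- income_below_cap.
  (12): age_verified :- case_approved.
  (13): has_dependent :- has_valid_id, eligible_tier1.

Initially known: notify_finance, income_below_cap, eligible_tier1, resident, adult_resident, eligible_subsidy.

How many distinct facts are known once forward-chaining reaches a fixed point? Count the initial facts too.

[1] (2) [exempt_fee :- eligible_tier1.]; (3) [address_verified :- adult_resident.]; (4) [has_valid_id :- eligible_tier1.]; (11) [enrolled_program :- income_below_cap.]. ⇒ new: exempt_fee, address_verified, has_valid_id, enrolled_program.
[2] (5) [identity_verified :- address_verified.]; (6) [citizen :- enrolled_program.]; (8) [application_complete :- has_valid_id, eligible_subsidy.]; (13) [has_dependent :- has_valid_id, eligible_tier1.]. ⇒ new: identity_verified, citizen, application_complete, has_dependent.
[3] (1) [over_18 :- identity_verified.]. ⇒ new: over_18.
[4] (10) [household_head :- over_18, application_complete.]. ⇒ new: household_head.
Closure: {address_verified, adult_resident, application_complete, citizen, eligible_subsidy, eligible_tier1, enrolled_program, exempt_fee, has_dependent, has_valid_id, household_head, identity_verified, income_below_cap, notify_finance, over_18, resident} — 16 facts.

16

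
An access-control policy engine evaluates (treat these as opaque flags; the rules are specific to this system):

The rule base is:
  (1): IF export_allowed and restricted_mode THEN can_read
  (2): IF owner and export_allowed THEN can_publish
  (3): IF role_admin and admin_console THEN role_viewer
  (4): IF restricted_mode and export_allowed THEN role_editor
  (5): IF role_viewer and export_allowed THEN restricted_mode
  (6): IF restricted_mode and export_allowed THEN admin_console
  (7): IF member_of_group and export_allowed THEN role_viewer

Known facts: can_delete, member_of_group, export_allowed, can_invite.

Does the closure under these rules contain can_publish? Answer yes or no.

no

Round 1 — (7), derive role_viewer.
Round 2 — (5), derive restricted_mode.
Round 3 — (1), (4), (6), derive can_read, role_editor, admin_console.
Fixed point reached. can_publish is concluded only by (2); (2) needs owner (never derived).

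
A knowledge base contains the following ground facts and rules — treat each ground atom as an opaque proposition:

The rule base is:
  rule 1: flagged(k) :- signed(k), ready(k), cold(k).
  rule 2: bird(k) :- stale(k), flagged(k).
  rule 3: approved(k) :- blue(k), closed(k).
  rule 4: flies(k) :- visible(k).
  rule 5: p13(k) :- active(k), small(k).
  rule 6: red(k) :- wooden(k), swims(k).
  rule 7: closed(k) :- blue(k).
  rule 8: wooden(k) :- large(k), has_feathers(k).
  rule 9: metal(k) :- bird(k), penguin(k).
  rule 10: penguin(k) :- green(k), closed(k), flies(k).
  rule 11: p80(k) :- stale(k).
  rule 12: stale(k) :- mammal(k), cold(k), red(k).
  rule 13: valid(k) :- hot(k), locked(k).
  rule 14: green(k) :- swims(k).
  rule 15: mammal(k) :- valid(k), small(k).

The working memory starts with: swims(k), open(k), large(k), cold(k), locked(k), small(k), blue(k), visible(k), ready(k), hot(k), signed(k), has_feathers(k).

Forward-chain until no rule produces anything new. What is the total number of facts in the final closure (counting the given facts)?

26

Round 1: rule 1 [flagged(k) :- signed(k), ready(k), cold(k).]; rule 4 [flies(k) :- visible(k).]; rule 7 [closed(k) :- blue(k).]; rule 8 [wooden(k) :- large(k), has_feathers(k).]; rule 13 [valid(k) :- hot(k), locked(k).]; rule 14 [green(k) :- swims(k).]. New: flagged(k), flies(k), closed(k), wooden(k), valid(k), green(k).
Round 2: rule 3 [approved(k) :- blue(k), closed(k).]; rule 6 [red(k) :- wooden(k), swims(k).]; rule 10 [penguin(k) :- green(k), closed(k), flies(k).]; rule 15 [mammal(k) :- valid(k), small(k).]. New: approved(k), red(k), penguin(k), mammal(k).
Round 3: rule 12 [stale(k) :- mammal(k), cold(k), red(k).]. New: stale(k).
Round 4: rule 2 [bird(k) :- stale(k), flagged(k).]; rule 11 [p80(k) :- stale(k).]. New: bird(k), p80(k).
Round 5: rule 9 [metal(k) :- bird(k), penguin(k).]. New: metal(k).
Closure: {approved(k), bird(k), blue(k), closed(k), cold(k), flagged(k), flies(k), green(k), has_feathers(k), hot(k), large(k), locked(k), mammal(k), metal(k), open(k), p80(k), penguin(k), ready(k), red(k), signed(k), small(k), stale(k), swims(k), valid(k), visible(k), wooden(k)} — 26 facts.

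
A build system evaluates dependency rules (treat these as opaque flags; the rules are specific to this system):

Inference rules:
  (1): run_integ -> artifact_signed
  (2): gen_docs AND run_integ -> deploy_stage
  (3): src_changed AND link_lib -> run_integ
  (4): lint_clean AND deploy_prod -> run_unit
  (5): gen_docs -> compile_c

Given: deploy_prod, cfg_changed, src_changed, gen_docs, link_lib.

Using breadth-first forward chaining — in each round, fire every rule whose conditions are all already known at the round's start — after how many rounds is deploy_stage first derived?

2

Round 1: (3) [src_changed AND link_lib -> run_integ]; (5) [gen_docs -> compile_c]. New: run_integ, compile_c.
Round 2: (1) [run_integ -> artifact_signed]; (2) [gen_docs AND run_integ -> deploy_stage]. New: artifact_signed, deploy_stage.
deploy_stage first appears in round 2.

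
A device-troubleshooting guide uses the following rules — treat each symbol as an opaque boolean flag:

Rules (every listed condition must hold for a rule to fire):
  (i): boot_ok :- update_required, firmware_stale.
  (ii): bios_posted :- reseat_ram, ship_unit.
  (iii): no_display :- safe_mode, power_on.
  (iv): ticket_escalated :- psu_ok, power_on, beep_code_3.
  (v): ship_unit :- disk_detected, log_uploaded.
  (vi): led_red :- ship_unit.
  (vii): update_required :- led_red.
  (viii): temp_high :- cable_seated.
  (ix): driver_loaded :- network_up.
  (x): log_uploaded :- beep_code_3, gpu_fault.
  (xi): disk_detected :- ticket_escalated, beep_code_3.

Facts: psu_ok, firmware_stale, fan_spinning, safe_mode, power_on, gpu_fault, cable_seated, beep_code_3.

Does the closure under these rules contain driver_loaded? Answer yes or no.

no

Round 1: (iii) [no_display :- safe_mode, power_on.]; (iv) [ticket_escalated :- psu_ok, power_on, beep_code_3.]; (viii) [temp_high :- cable_seated.]; (x) [log_uploaded :- beep_code_3, gpu_fault.]. Adds no_display, ticket_escalated, temp_high, log_uploaded.
Round 2: (xi) [disk_detected :- ticket_escalated, beep_code_3.]. Adds disk_detected.
Round 3: (v) [ship_unit :- disk_detected, log_uploaded.]. Adds ship_unit.
Round 4: (vi) [led_red :- ship_unit.]. Adds led_red.
Round 5: (vii) [update_required :- led_red.]. Adds update_required.
Round 6: (i) [boot_ok :- update_required, firmware_stale.]. Adds boot_ok.
Fixed point reached. driver_loaded is concluded only by (ix); (ix) needs network_up (never derived).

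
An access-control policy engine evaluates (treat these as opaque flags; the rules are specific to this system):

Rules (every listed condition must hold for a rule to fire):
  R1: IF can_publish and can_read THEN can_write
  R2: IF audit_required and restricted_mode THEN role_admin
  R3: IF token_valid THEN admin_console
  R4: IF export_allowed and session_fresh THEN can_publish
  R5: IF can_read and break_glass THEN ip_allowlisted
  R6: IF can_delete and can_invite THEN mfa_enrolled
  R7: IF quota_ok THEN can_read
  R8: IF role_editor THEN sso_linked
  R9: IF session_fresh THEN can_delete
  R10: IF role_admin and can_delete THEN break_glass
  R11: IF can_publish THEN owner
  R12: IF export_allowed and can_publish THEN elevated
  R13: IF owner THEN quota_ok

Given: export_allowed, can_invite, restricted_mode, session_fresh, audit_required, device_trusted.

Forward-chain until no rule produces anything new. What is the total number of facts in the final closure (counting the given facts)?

Round 1: R2 [IF audit_required and restricted_mode THEN role_admin]; R4 [IF export_allowed and session_fresh THEN can_publish]; R9 [IF session_fresh THEN can_delete]. New: role_admin, can_publish, can_delete.
Round 2: R6 [IF can_delete and can_invite THEN mfa_enrolled]; R10 [IF role_admin and can_delete THEN break_glass]; R11 [IF can_publish THEN owner]; R12 [IF export_allowed and can_publish THEN elevated]. New: mfa_enrolled, break_glass, owner, elevated.
Round 3: R13 [IF owner THEN quota_ok]. New: quota_ok.
Round 4: R7 [IF quota_ok THEN can_read]. New: can_read.
Round 5: R1 [IF can_publish and can_read THEN can_write]; R5 [IF can_read and break_glass THEN ip_allowlisted]. New: can_write, ip_allowlisted.
Closure: {audit_required, break_glass, can_delete, can_invite, can_publish, can_read, can_write, device_trusted, elevated, export_allowed, ip_allowlisted, mfa_enrolled, owner, quota_ok, restricted_mode, role_admin, session_fresh} — 17 facts.

17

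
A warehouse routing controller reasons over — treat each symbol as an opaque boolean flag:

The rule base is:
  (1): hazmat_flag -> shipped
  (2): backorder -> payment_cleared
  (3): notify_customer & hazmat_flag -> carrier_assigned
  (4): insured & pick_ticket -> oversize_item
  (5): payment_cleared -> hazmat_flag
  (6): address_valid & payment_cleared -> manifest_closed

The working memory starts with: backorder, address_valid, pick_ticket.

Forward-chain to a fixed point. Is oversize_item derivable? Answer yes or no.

Round 1: (2) [backorder -> payment_cleared]. New: payment_cleared.
Round 2: (5) [payment_cleared -> hazmat_flag]; (6) [address_valid & payment_cleared -> manifest_closed]. New: hazmat_flag, manifest_closed.
Round 3: (1) [hazmat_flag -> shipped]. New: shipped.
Fixed point reached. oversize_item is concluded only by (4); (4) needs insured (never derived).

no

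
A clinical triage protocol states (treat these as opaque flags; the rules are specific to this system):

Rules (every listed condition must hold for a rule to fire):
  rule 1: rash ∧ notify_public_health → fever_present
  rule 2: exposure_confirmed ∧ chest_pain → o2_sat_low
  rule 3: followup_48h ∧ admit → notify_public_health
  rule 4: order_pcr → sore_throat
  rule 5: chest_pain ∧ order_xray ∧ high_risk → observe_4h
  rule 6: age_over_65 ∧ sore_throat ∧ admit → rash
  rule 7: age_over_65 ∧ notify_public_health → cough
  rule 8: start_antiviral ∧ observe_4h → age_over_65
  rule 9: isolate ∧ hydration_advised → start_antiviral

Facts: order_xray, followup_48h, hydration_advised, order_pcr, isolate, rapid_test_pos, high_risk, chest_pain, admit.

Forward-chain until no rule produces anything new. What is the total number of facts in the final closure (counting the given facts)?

17

Round 1: rule 3 [followup_48h ∧ admit → notify_public_health]; rule 4 [order_pcr → sore_throat]; rule 5 [chest_pain ∧ order_xray ∧ high_risk → observe_4h]; rule 9 [isolate ∧ hydration_advised → start_antiviral]. New: notify_public_health, sore_throat, observe_4h, start_antiviral.
Round 2: rule 8 [start_antiviral ∧ observe_4h → age_over_65]. New: age_over_65.
Round 3: rule 6 [age_over_65 ∧ sore_throat ∧ admit → rash]; rule 7 [age_over_65 ∧ notify_public_health → cough]. New: rash, cough.
Round 4: rule 1 [rash ∧ notify_public_health → fever_present]. New: fever_present.
Closure: {admit, age_over_65, chest_pain, cough, fever_present, followup_48h, high_risk, hydration_advised, isolate, notify_public_health, observe_4h, order_pcr, order_xray, rapid_test_pos, rash, sore_throat, start_antiviral} — 17 facts.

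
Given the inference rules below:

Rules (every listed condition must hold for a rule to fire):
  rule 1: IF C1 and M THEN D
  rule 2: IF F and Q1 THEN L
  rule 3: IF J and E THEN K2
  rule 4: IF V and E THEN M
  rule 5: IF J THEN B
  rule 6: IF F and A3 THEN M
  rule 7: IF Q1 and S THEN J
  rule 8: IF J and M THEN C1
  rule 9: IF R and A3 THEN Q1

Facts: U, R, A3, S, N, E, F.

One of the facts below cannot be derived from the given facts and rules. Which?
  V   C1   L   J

[1] rule 6 [IF F and A3 THEN M]; rule 9 [IF R and A3 THEN Q1]. ⇒ new: M, Q1.
[2] rule 2 [IF F and Q1 THEN L]; rule 7 [IF Q1 and S THEN J]. ⇒ new: L, J.
[3] rule 3 [IF J and E THEN K2]; rule 5 [IF J THEN B]; rule 8 [IF J and M THEN C1]. ⇒ new: K2, B, C1.
[4] rule 1 [IF C1 and M THEN D]. ⇒ new: D.
Derived: J (round 2), C1 (round 3), L (round 2). V never appears in any round.

V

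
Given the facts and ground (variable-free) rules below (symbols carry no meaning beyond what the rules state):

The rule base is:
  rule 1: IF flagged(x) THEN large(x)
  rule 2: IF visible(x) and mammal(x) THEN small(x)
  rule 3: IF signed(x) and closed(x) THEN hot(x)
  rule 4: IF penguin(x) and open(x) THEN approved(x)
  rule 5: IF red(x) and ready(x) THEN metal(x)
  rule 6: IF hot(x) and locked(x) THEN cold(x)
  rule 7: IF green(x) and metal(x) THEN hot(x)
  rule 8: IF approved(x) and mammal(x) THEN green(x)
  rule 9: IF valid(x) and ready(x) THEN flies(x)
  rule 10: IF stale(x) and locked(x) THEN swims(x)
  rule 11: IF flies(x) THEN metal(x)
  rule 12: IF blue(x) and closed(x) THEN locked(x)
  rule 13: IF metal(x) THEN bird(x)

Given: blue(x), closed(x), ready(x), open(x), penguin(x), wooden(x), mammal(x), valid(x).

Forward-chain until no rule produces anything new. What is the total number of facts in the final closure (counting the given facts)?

16

Round 1 — rule 4, rule 9, rule 12, derive approved(x), flies(x), locked(x).
Round 2 — rule 8, rule 11, derive green(x), metal(x).
Round 3 — rule 7, rule 13, derive hot(x), bird(x).
Round 4 — rule 6, derive cold(x).
Closure: {approved(x), bird(x), blue(x), closed(x), cold(x), flies(x), green(x), hot(x), locked(x), mammal(x), metal(x), open(x), penguin(x), ready(x), valid(x), wooden(x)} — 16 facts.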